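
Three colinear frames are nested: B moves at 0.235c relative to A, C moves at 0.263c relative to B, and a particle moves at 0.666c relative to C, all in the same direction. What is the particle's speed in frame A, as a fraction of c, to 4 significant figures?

u ≈ 0.8649c

Compose boost 2: (0.263 + 0.235)/(1 + 0.263×0.235) = 0.4980/1.06181 = 0.469013
Compose boost 3: (0.666 + 0.469013)/(1 + 0.666×0.469013) = 1.13501/1.31236 = 0.8649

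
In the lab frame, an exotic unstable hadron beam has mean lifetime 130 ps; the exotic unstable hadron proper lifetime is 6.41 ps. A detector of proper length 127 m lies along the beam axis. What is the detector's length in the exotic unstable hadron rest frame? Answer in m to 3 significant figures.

L ≈ 6.26 m

Time dilation ⇒ γ = Δt/τ₀ = 130/6.41 = 20.281
Length contraction: L = L₀/γ = 127/20.281 = 6.26 m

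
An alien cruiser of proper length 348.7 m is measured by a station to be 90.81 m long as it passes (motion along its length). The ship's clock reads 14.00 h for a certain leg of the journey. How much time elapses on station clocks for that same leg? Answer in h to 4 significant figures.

Length contraction ⇒ γ = L₀/L = 348.7/90.81 = 3.83989
Time dilation: Δt = γτ₀ = 3.83989 × 14.00 h = 53.76 h

Δt ≈ 53.76 h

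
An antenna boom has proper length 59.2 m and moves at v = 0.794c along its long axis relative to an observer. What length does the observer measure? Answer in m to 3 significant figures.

L ≈ 36.0 m

γ = 1/√(1 − 0.794²) = 1.6450
Length contraction: L = L₀/γ = 59.2/1.6450 = 36.0 m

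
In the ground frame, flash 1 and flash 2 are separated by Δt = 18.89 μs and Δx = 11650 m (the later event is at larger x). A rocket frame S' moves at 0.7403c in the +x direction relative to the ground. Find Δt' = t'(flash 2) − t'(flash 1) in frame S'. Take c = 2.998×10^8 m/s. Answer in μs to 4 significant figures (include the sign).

γ = 1/√(1 − 0.7403²) = 1.48748
Δt' = γ(Δt − vΔx/c²) = 1.48748 × (18.89 μs − 0.7403×11650 m / (2.998×10^8 m/s))
= 1.48748 × (-9.87749 μs) = -14.69 μs

Δt' ≈ -14.69 μs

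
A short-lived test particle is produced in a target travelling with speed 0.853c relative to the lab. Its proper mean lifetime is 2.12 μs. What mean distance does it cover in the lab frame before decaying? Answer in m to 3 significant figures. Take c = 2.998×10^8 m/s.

d ≈ 1040 m

γ = 1/√(1 − 0.853²) = 1.9160
Dilated lifetime: Δt = γτ₀ = 1.9160 × 2.12 μs = 4.0620 μs
d = vΔt = 0.853c × 4.0620 μs = 2.5573×10^8 m/s × 4.0620×10^-6 s = 1040 m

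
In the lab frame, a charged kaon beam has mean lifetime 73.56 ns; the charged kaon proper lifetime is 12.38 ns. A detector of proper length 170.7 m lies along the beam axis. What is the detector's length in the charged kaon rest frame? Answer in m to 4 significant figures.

Time dilation ⇒ γ = Δt/τ₀ = 73.56/12.38 = 5.94184
Length contraction: L = L₀/γ = 170.7/5.94184 = 28.73 m

L ≈ 28.73 m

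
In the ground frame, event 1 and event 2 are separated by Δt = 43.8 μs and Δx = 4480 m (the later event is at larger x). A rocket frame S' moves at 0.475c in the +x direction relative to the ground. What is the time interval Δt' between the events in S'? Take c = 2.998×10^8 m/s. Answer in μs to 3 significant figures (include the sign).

Δt' ≈ 41.7 μs

γ = 1/√(1 − 0.475²) = 1.1364
Δt' = γ(Δt − vΔx/c²) = 1.1364 × (43.8 μs − 0.475×4480 m / (2.998×10^8 m/s))
= 1.1364 × (36.702 μs) = 41.7 μs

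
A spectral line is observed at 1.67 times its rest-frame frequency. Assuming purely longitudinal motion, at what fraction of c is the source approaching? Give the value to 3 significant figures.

f_obs/f_src = √((1+β)/(1−β)) = 1.67  ⇒  (1+β)/(1−β) = 2.7889
β = |1 − D²|/(1 + D²) = |1 − 2.7889|/(1 + 2.7889) = 0.472

β ≈ 0.472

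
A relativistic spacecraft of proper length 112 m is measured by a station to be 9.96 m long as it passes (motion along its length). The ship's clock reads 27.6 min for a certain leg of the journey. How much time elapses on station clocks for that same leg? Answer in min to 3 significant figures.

Δt ≈ 310 min

Length contraction ⇒ γ = L₀/L = 112/9.96 = 11.245
Time dilation: Δt = γτ₀ = 11.245 × 27.6 min = 310 min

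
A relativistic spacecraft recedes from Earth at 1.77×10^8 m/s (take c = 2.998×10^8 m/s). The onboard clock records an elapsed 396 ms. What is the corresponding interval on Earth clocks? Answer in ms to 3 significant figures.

Δt ≈ 491 ms

β = v/c = 1.77×10^8 / 2.998×10^8 = 0.59039
γ = 1/√(1 − 0.59039²) = 1.2390
Time dilation: Δt = γτ₀ = 1.2390 × 396 ms = 491 ms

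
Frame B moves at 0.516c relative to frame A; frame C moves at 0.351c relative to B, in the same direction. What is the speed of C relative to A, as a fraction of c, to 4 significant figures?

u ≈ 0.7341c

Compose boost 2: (0.351 + 0.516)/(1 + 0.351×0.516) = 0.8670/1.18112 = 0.7341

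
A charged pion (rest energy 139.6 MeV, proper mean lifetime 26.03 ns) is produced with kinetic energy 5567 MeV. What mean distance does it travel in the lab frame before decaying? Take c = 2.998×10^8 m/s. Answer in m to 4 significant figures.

γ = 1 + K/(m₀c²) = 1 + 5567/139.6 = 40.8782
β = √(1 − 1/γ²) = 0.999701
Dilated lifetime: γτ₀ = 40.8782 × 26.03 ns = 1064.06 ns
d = βc·γτ₀ = 0.999701 × (2.998×10^8 m/s) × 1.06406×10^-6 s = 318.9 m

d ≈ 318.9 m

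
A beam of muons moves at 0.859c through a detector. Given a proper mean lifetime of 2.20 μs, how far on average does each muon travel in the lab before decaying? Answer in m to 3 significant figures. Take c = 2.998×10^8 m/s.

d ≈ 1110 m

γ = 1/√(1 − 0.859²) = 1.9532
Dilated lifetime: Δt = γτ₀ = 1.9532 × 2.20 μs = 4.2971 μs
d = vΔt = 0.859c × 4.2971 μs = 2.5753×10^8 m/s × 4.2971×10^-6 s = 1110 m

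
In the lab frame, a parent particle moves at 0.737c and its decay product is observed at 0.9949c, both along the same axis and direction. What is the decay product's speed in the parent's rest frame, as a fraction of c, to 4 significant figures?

u' ≈ 0.9668c

Inverse velocity addition: u' = (u − v)/(1 − uv/c²)
= (0.9949 − 0.737)/(1 − 0.9949×0.737) = 0.2579/0.266759 = 0.9668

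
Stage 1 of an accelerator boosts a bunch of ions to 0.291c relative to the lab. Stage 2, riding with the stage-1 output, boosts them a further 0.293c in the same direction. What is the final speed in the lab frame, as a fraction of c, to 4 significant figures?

u ≈ 0.5381c

Compose boost 2: (0.293 + 0.291)/(1 + 0.293×0.291) = 0.5840/1.08526 = 0.5381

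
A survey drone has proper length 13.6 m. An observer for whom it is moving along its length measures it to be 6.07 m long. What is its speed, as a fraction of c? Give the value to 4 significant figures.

β ≈ 0.8949

γ = L₀/L = 13.6/6.07 = 2.24053
β = √(1 − 1/γ²) = 0.8949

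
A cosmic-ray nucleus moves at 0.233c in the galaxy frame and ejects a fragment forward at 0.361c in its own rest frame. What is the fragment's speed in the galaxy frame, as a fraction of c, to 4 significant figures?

Compose boost 2: (0.361 + 0.233)/(1 + 0.361×0.233) = 0.5940/1.08411 = 0.5479

u ≈ 0.5479c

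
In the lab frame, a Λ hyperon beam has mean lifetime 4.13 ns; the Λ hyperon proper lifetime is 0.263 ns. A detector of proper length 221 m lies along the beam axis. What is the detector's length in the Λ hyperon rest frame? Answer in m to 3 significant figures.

L ≈ 14.1 m

Time dilation ⇒ γ = Δt/τ₀ = 4.13/0.263 = 15.703
Length contraction: L = L₀/γ = 221/15.703 = 14.1 m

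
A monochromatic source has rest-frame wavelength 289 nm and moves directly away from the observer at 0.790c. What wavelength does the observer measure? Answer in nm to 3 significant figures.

λ_obs ≈ 844 nm

Relativistic Doppler: λ_obs = λ_src √((1+β)/(1−β))
= 289 × √(1.7900/0.21000) = 289 × 2.9196 = 844 nm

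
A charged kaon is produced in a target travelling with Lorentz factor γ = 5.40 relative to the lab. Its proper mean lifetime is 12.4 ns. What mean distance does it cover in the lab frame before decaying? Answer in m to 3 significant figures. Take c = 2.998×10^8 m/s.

d ≈ 19.7 m

β = √(1 − 1/γ²) = √(1 − 1/5.40²) = 0.98270
Dilated lifetime: Δt = γτ₀ = 5.40 × 12.4 ns = 66.960 ns
d = vΔt = 0.98270c × 66.960 ns = 2.9461×10^8 m/s × 6.6960×10^-8 s = 19.7 m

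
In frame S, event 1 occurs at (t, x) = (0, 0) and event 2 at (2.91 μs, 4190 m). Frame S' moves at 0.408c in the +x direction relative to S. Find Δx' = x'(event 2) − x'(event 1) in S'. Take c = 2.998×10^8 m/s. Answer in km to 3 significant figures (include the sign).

γ = 1/√(1 − 0.408²) = 1.0953
Δx' = γ(Δx − vΔt) = 1.0953 × (4190 m − 0.408×(2.998×10^8 m/s)×2.91×10^-6 s)
= 1.0953 × (3834.1 m) = 4.20 km

Δx' ≈ 4.20 km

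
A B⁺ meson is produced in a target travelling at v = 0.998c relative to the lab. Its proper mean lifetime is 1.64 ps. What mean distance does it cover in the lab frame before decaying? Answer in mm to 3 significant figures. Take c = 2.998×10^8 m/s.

γ = 1/√(1 − 0.998²) = 15.819
Dilated lifetime: Δt = γτ₀ = 15.819 × 1.64 ps = 25.944 ps
d = vΔt = 0.998c × 25.944 ps = 2.9920×10^8 m/s × 2.5944×10^-11 s = 7.76 mm

d ≈ 7.76 mm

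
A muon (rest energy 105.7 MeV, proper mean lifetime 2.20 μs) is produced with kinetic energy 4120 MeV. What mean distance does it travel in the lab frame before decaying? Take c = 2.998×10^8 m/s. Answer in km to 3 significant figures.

γ = 1 + K/(m₀c²) = 1 + 4120/105.7 = 39.978
β = √(1 − 1/γ²) = 0.99969
Dilated lifetime: γτ₀ = 39.978 × 2.20 μs = 87.952 μs
d = βc·γτ₀ = 0.99969 × (2.998×10^8 m/s) × 8.7952×10^-5 s = 26.4 km

d ≈ 26.4 km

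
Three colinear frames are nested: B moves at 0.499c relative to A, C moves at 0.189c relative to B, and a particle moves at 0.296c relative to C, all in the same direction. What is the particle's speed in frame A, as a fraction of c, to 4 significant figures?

Compose boost 2: (0.189 + 0.499)/(1 + 0.189×0.499) = 0.6880/1.09431 = 0.628706
Compose boost 3: (0.296 + 0.628706)/(1 + 0.296×0.628706) = 0.924706/1.18610 = 0.7796

u ≈ 0.7796c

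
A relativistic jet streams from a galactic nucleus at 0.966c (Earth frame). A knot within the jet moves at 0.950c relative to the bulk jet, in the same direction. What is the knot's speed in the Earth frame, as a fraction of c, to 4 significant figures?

Relativistic velocity addition: u = (u' + v)/(1 + u'v/c²)
= (0.950 + 0.966)/(1 + 0.950×0.966) = 1.916/1.91770 = 0.9991

u ≈ 0.9991c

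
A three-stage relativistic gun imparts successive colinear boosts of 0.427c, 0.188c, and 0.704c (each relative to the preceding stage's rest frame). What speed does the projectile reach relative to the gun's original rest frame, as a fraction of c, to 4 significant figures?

Compose boost 2: (0.188 + 0.427)/(1 + 0.188×0.427) = 0.6150/1.08028 = 0.569299
Compose boost 3: (0.704 + 0.569299)/(1 + 0.704×0.569299) = 1.27330/1.40079 = 0.9090

u ≈ 0.9090c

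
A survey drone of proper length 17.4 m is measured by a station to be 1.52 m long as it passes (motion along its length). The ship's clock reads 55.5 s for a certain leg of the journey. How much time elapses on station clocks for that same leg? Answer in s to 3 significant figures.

Length contraction ⇒ γ = L₀/L = 17.4/1.52 = 11.447
Time dilation: Δt = γτ₀ = 11.447 × 55.5 s = 635 s

Δt ≈ 635 s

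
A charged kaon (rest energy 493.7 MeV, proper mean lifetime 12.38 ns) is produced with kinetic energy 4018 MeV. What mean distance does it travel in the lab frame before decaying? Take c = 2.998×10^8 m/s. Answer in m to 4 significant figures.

γ = 1 + K/(m₀c²) = 1 + 4018/493.7 = 9.13855
β = √(1 − 1/γ²) = 0.993995
Dilated lifetime: γτ₀ = 9.13855 × 12.38 ns = 113.135 ns
d = βc·γτ₀ = 0.993995 × (2.998×10^8 m/s) × 1.13135×10^-7 s = 33.71 m

d ≈ 33.71 m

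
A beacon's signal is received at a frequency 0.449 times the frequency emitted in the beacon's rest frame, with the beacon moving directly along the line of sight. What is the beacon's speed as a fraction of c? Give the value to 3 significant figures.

β ≈ 0.664

f_obs/f_src = √((1−β)/(1+β)) = 0.449  ⇒  (1−β)/(1+β) = 0.20160
β = |1 − D²|/(1 + D²) = |1 − 0.20160|/(1 + 0.20160) = 0.664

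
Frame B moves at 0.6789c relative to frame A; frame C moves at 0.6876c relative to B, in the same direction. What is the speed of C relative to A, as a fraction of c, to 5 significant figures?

Compose boost 2: (0.6876 + 0.6789)/(1 + 0.6876×0.6789) = 1.3665/1.466812 = 0.93161

u ≈ 0.93161c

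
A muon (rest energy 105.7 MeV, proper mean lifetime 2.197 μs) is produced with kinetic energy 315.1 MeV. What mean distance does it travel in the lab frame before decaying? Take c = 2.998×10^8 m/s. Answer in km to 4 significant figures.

d ≈ 2.538 km

γ = 1 + K/(m₀c²) = 1 + 315.1/105.7 = 3.98108
β = √(1 − 1/γ²) = 0.967938
Dilated lifetime: γτ₀ = 3.98108 × 2.197 μs = 8.74643 μs
d = βc·γτ₀ = 0.967938 × (2.998×10^8 m/s) × 8.74643×10^-6 s = 2.538 km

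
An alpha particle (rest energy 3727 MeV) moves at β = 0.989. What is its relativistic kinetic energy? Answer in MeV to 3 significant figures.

γ = 1/√(1 − 0.989²) = 6.7606
K = (γ − 1)m₀c² = (6.7606 − 1) × 3727 MeV = 5.7606 × 3727 MeV = 21500 MeV

K ≈ 21500 MeV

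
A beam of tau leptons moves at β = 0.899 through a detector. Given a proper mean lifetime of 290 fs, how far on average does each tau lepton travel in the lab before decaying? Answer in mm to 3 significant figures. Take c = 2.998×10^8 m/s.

γ = 1/√(1 − 0.899²) = 2.2834
Dilated lifetime: Δt = γτ₀ = 2.2834 × 290 fs = 662.18 fs
d = vΔt = 0.899c × 662.18 fs = 2.6952×10^8 m/s × 6.6218×10^-13 s = 0.178 mm

d ≈ 0.178 mm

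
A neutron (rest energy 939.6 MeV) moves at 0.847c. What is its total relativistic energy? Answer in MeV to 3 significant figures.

E ≈ 1770 MeV

γ = 1/√(1 − 0.847²) = 1.8811
E = γm₀c² = 1.8811 × 939.6 MeV = 1770 MeV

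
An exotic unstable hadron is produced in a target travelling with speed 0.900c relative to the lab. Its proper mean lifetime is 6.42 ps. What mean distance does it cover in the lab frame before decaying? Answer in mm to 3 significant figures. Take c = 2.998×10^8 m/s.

γ = 1/√(1 − 0.900²) = 2.2942
Dilated lifetime: Δt = γτ₀ = 2.2942 × 6.42 ps = 14.728 ps
d = vΔt = 0.900c × 14.728 ps = 2.6982×10^8 m/s × 1.4728×10^-11 s = 3.97 mm

d ≈ 3.97 mm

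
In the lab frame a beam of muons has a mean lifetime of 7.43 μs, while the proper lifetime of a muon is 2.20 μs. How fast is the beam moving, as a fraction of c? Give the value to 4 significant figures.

γ = Δt/τ₀ = 7.43/2.20 = 3.37727
β = √(1 − 1/γ²) = √(1 − 1/3.37727²) = 0.9552

β ≈ 0.9552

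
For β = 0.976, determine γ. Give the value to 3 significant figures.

γ = 1/√(1 − β²) = 1/√(1 − 0.976²) = 1/√(0.047424) = 4.59

γ ≈ 4.59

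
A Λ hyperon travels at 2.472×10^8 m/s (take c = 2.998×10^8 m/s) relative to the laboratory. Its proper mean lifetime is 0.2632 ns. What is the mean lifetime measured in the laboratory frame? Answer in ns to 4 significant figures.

Δt ≈ 0.4652 ns

β = v/c = 2.472×10^8 / 2.998×10^8 = 0.824550
γ = 1/√(1 − 0.824550²) = 1.76744
Time dilation: Δt = γτ₀ = 1.76744 × 0.2632 ns = 0.4652 ns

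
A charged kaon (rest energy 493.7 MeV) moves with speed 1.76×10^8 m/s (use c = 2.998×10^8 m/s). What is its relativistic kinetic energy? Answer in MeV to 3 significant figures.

K ≈ 116 MeV

β = v/c = 1.76×10^8 / 2.998×10^8 = 0.58706
γ = 1/√(1 − 0.58706²) = 1.2353
K = (γ − 1)m₀c² = (1.2353 − 1) × 493.7 MeV = 0.23526 × 493.7 MeV = 116 MeV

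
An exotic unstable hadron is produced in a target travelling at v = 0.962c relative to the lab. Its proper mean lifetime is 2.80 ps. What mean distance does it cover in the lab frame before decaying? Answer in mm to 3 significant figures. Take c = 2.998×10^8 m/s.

d ≈ 2.96 mm

γ = 1/√(1 − 0.962²) = 3.6623
Dilated lifetime: Δt = γτ₀ = 3.6623 × 2.80 ps = 10.255 ps
d = vΔt = 0.962c × 10.255 ps = 2.8841×10^8 m/s × 1.0255×10^-11 s = 2.96 mm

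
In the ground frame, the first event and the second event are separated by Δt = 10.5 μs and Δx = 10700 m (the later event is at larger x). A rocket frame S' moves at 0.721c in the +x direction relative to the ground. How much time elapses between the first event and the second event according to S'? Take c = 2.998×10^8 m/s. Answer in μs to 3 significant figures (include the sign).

Δt' ≈ -22.0 μs

γ = 1/√(1 − 0.721²) = 1.4431
Δt' = γ(Δt − vΔx/c²) = 1.4431 × (10.5 μs − 0.721×10700 m / (2.998×10^8 m/s))
= 1.4431 × (-15.233 μs) = -22.0 μs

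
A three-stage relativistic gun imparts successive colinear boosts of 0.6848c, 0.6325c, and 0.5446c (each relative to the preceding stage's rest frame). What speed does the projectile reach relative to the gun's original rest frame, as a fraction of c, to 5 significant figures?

Compose boost 2: (0.6325 + 0.6848)/(1 + 0.6325×0.6848) = 1.3173/1.433136 = 0.9191731
Compose boost 3: (0.5446 + 0.9191731)/(1 + 0.5446×0.9191731) = 1.463773/1.500582 = 0.97547

u ≈ 0.97547c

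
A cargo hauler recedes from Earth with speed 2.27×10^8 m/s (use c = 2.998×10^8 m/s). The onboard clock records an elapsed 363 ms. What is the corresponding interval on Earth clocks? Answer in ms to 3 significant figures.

β = v/c = 2.27×10^8 / 2.998×10^8 = 0.75717
γ = 1/√(1 − 0.75717²) = 1.5309
Time dilation: Δt = γτ₀ = 1.5309 × 363 ms = 556 ms

Δt ≈ 556 ms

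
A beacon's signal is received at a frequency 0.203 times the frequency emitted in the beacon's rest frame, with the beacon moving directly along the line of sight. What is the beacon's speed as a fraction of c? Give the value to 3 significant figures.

f_obs/f_src = √((1−β)/(1+β)) = 0.203  ⇒  (1−β)/(1+β) = 0.041209
β = |1 − D²|/(1 + D²) = |1 − 0.041209|/(1 + 0.041209) = 0.921

β ≈ 0.921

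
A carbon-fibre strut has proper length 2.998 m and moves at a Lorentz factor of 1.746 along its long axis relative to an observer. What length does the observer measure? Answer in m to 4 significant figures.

γ = 1.746 (given)
Length contraction: L = L₀/γ = 2.998/1.746 = 1.717 m

L ≈ 1.717 m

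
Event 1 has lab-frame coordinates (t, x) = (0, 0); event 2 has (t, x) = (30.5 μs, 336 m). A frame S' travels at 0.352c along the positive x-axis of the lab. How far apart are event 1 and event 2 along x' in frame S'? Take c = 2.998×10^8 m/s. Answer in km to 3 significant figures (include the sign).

Δx' ≈ -3.08 km

γ = 1/√(1 − 0.352²) = 1.0684
Δx' = γ(Δx − vΔt) = 1.0684 × (336 m − 0.352×(2.998×10^8 m/s)×30.5×10^-6 s)
= 1.0684 × (-2882.7 m) = -3.08 km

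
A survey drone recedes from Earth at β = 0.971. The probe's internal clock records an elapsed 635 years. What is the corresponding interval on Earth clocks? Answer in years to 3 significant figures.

Δt ≈ 2660 years

γ = 1/√(1 − 0.971²) = 4.1827
Time dilation: Δt = γτ₀ = 4.1827 × 635 years = 2660 years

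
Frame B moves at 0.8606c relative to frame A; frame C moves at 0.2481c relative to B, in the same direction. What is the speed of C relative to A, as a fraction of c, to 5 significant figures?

u ≈ 0.91363c

Compose boost 2: (0.2481 + 0.8606)/(1 + 0.2481×0.8606) = 1.1087/1.213515 = 0.91363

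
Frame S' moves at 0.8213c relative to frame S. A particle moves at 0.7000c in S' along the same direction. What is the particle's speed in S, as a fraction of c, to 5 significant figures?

u ≈ 0.96596c

Relativistic velocity addition: u = (u' + v)/(1 + u'v/c²)
= (0.7000 + 0.8213)/(1 + 0.7000×0.8213) = 1.5213/1.574910 = 0.96596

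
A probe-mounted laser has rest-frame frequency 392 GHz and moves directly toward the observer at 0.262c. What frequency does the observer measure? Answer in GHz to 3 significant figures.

f_obs ≈ 513 GHz

Relativistic Doppler: f_obs = f_src √((1+β)/(1−β))
= 392 × √(1.2620/0.73800) = 392 × 1.3077 = 513 GHz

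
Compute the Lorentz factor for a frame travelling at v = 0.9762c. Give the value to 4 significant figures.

γ ≈ 4.611

γ = 1/√(1 − β²) = 1/√(1 − 0.9762²) = 1/√(0.0470336) = 4.611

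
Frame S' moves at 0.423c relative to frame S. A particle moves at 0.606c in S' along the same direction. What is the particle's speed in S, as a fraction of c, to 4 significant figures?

u ≈ 0.8190c

Relativistic velocity addition: u = (u' + v)/(1 + u'v/c²)
= (0.606 + 0.423)/(1 + 0.606×0.423) = 1.029/1.25634 = 0.8190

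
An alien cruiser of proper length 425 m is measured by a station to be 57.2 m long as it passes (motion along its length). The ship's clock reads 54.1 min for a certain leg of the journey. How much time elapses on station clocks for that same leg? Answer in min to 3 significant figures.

Length contraction ⇒ γ = L₀/L = 425/57.2 = 7.4301
Time dilation: Δt = γτ₀ = 7.4301 × 54.1 min = 402 min

Δt ≈ 402 min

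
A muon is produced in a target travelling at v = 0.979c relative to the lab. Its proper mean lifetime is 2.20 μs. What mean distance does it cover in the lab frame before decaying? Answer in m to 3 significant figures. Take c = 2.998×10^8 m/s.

γ = 1/√(1 − 0.979²) = 4.9053
Dilated lifetime: Δt = γτ₀ = 4.9053 × 2.20 μs = 10.792 μs
d = vΔt = 0.979c × 10.792 μs = 2.9350×10^8 m/s × 1.0792×10^-5 s = 3170 m

d ≈ 3170 m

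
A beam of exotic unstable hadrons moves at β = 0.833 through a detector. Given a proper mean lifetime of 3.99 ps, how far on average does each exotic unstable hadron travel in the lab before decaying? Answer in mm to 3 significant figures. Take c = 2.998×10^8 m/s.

d ≈ 1.80 mm

γ = 1/√(1 − 0.833²) = 1.8074
Dilated lifetime: Δt = γτ₀ = 1.8074 × 3.99 ps = 7.2116 ps
d = vΔt = 0.833c × 7.2116 ps = 2.4973×10^8 m/s × 7.2116×10^-12 s = 1.80 mm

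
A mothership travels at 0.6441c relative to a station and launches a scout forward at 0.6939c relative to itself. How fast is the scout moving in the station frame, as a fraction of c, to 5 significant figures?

Compose boost 2: (0.6939 + 0.6441)/(1 + 0.6939×0.6441) = 1.3380/1.446941 = 0.92471

u ≈ 0.92471c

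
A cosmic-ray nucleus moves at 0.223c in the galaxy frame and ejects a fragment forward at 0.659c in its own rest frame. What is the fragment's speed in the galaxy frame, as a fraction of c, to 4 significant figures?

Compose boost 2: (0.659 + 0.223)/(1 + 0.659×0.223) = 0.8820/1.14696 = 0.7690

u ≈ 0.7690c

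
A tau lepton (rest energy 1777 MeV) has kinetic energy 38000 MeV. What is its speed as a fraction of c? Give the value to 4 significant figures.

β ≈ 0.9990

γ = 1 + K/(m₀c²) = 1 + 38000/1777 = 22.3844
β = √(1 − 1/γ²) = 0.9990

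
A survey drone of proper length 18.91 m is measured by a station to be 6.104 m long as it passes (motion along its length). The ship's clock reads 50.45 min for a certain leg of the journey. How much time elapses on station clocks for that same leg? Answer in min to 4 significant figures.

Δt ≈ 156.3 min

Length contraction ⇒ γ = L₀/L = 18.91/6.104 = 3.09797
Time dilation: Δt = γτ₀ = 3.09797 × 50.45 min = 156.3 min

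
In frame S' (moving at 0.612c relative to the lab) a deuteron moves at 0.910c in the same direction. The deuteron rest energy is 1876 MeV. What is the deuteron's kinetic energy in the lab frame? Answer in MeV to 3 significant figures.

K ≈ 7030 MeV

u_lab = (0.910 + 0.612)/(1 + 0.910×0.612) = 0.977571
γ = 1/√(1 − 0.977571²) = 4.7482
K = (γ − 1)m₀c² = (4.7482 − 1) × 1876 = 3.7482 × 1876 = 7030 MeV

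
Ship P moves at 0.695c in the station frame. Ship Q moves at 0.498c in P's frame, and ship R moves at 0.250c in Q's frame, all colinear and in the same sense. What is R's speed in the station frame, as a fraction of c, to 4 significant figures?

Compose boost 2: (0.498 + 0.695)/(1 + 0.498×0.695) = 1.193/1.34611 = 0.886257
Compose boost 3: (0.250 + 0.886257)/(1 + 0.250×0.886257) = 1.13626/1.22156 = 0.9302

u ≈ 0.9302c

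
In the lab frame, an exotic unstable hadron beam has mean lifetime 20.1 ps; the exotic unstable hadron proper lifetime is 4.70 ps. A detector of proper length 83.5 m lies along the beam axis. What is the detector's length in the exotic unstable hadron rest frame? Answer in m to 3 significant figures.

Time dilation ⇒ γ = Δt/τ₀ = 20.1/4.70 = 4.2766
Length contraction: L = L₀/γ = 83.5/4.2766 = 19.5 m

L ≈ 19.5 m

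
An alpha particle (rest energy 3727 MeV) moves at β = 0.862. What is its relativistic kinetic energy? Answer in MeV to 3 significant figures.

K ≈ 3630 MeV

γ = 1/√(1 − 0.862²) = 1.9727
K = (γ − 1)m₀c² = (1.9727 − 1) × 3727 MeV = 0.97274 × 3727 MeV = 3630 MeV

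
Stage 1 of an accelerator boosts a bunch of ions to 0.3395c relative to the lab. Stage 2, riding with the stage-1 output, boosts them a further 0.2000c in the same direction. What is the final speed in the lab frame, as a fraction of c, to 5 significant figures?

u ≈ 0.50520c

Compose boost 2: (0.2000 + 0.3395)/(1 + 0.2000×0.3395) = 0.53950/1.067900 = 0.50520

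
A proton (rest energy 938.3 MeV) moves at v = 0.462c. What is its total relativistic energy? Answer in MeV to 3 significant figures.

E ≈ 1060 MeV

γ = 1/√(1 − 0.462²) = 1.1275
E = γm₀c² = 1.1275 × 938.3 MeV = 1060 MeV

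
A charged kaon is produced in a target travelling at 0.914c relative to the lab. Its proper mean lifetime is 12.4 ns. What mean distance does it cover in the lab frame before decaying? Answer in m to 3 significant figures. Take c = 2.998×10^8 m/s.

γ = 1/√(1 − 0.914²) = 2.4648
Dilated lifetime: Δt = γτ₀ = 2.4648 × 12.4 ns = 30.563 ns
d = vΔt = 0.914c × 30.563 ns = 2.7402×10^8 m/s × 3.0563×10^-8 s = 8.37 m

d ≈ 8.37 m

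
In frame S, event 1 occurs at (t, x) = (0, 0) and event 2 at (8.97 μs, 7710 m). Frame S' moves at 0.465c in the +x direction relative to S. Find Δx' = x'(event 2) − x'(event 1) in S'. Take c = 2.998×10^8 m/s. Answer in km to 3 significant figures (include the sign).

Δx' ≈ 7.30 km

γ = 1/√(1 − 0.465²) = 1.1295
Δx' = γ(Δx − vΔt) = 1.1295 × (7710 m − 0.465×(2.998×10^8 m/s)×8.97×10^-6 s)
= 1.1295 × (6459.5 m) = 7.30 km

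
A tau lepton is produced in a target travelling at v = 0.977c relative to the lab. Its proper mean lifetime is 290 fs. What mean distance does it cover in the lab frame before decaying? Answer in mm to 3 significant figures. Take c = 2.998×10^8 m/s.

γ = 1/√(1 − 0.977²) = 4.6896
Dilated lifetime: Δt = γτ₀ = 4.6896 × 290 fs = 1360.0 fs
d = vΔt = 0.977c × 1360.0 fs = 2.9290×10^8 m/s × 1.3600×10^-12 s = 0.398 mm

d ≈ 0.398 mm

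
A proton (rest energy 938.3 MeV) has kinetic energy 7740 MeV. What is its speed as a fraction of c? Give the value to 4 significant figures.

β ≈ 0.9941

γ = 1 + K/(m₀c²) = 1 + 7740/938.3 = 9.24896
β = √(1 − 1/γ²) = 0.9941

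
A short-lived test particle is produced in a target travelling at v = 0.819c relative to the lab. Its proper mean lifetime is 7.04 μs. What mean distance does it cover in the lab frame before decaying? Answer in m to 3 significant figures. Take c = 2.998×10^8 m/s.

d ≈ 3010 m

γ = 1/√(1 − 0.819²) = 1.7428
Dilated lifetime: Δt = γτ₀ = 1.7428 × 7.04 μs = 12.269 μs
d = vΔt = 0.819c × 12.269 μs = 2.4554×10^8 m/s × 1.2269×10^-5 s = 3010 m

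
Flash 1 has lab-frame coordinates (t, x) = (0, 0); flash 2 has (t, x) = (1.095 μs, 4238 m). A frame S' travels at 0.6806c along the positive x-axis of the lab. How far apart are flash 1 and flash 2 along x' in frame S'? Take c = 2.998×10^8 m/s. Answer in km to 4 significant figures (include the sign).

γ = 1/√(1 − 0.6806²) = 1.36490
Δx' = γ(Δx − vΔt) = 1.36490 × (4238 m − 0.6806×(2.998×10^8 m/s)×1.095×10^-6 s)
= 1.36490 × (4014.57 m) = 5.479 km

Δx' ≈ 5.479 km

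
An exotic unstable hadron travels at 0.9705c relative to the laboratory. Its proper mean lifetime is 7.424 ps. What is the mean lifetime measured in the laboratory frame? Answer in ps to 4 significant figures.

γ = 1/√(1 − 0.9705²) = 4.14764
Time dilation: Δt = γτ₀ = 4.14764 × 7.424 ps = 30.79 ps

Δt ≈ 30.79 ps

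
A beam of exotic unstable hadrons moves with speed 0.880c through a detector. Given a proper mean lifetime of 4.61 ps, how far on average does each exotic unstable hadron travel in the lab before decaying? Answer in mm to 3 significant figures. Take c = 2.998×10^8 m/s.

d ≈ 2.56 mm

γ = 1/√(1 − 0.880²) = 2.1054
Dilated lifetime: Δt = γτ₀ = 2.1054 × 4.61 ps = 9.7058 ps
d = vΔt = 0.880c × 9.7058 ps = 2.6382×10^8 m/s × 9.7058×10^-12 s = 2.56 mm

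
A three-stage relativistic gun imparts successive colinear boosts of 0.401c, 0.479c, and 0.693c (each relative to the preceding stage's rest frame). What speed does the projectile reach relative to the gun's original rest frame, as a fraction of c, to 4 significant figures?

Compose boost 2: (0.479 + 0.401)/(1 + 0.479×0.401) = 0.8800/1.19208 = 0.738206
Compose boost 3: (0.693 + 0.738206)/(1 + 0.693×0.738206) = 1.43121/1.51158 = 0.9468

u ≈ 0.9468c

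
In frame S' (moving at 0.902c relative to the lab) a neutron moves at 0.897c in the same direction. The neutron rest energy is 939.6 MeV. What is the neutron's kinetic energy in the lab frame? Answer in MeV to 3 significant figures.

K ≈ 7970 MeV

u_lab = (0.897 + 0.902)/(1 + 0.897×0.902) = 0.994420
γ = 1/√(1 − 0.994420²) = 9.4796
K = (γ − 1)m₀c² = (9.4796 − 1) × 939.6 = 8.4796 × 939.6 = 7970 MeV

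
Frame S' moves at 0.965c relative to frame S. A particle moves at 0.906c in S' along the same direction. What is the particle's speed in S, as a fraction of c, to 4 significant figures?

u ≈ 0.9982c

Relativistic velocity addition: u = (u' + v)/(1 + u'v/c²)
= (0.906 + 0.965)/(1 + 0.906×0.965) = 1.871/1.87429 = 0.9982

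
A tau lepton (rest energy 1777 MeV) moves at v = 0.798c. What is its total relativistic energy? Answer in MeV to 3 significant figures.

γ = 1/√(1 − 0.798²) = 1.6593
E = γm₀c² = 1.6593 × 1777 MeV = 2950 MeV

E ≈ 2950 MeV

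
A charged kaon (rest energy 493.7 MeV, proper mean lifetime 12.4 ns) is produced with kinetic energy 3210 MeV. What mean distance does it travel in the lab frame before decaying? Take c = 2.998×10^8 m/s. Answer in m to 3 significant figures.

d ≈ 27.6 m

γ = 1 + K/(m₀c²) = 1 + 3210/493.7 = 7.5019
β = √(1 − 1/γ²) = 0.99108
Dilated lifetime: γτ₀ = 7.5019 × 12.4 ns = 93.024 ns
d = βc·γτ₀ = 0.99108 × (2.998×10^8 m/s) × 9.3024×10^-8 s = 27.6 m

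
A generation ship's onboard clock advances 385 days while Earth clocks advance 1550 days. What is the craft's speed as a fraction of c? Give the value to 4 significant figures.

γ = Δt/τ₀ = 1550/385 = 4.02597
β = √(1 − 1/γ²) = √(1 − 1/4.02597²) = 0.9687

β ≈ 0.9687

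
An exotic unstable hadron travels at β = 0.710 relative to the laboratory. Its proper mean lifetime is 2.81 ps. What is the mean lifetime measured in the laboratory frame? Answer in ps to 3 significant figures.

γ = 1/√(1 − 0.710²) = 1.4200
Time dilation: Δt = γτ₀ = 1.4200 × 2.81 ps = 3.99 ps

Δt ≈ 3.99 ps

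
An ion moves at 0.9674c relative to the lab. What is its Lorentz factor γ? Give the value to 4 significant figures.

γ = 1/√(1 − β²) = 1/√(1 − 0.9674²) = 1/√(0.0641372) = 3.949

γ ≈ 3.949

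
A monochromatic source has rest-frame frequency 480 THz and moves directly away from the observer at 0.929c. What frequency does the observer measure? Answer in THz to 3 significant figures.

f_obs ≈ 92.1 THz

Relativistic Doppler: f_obs = f_src √((1−β)/(1+β))
= 480 × √(0.071000/1.9290) = 480 × 0.19185 = 92.1 THz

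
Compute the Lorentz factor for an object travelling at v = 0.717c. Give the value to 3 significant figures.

γ = 1/√(1 − β²) = 1/√(1 − 0.717²) = 1/√(0.48591) = 1.43

γ ≈ 1.43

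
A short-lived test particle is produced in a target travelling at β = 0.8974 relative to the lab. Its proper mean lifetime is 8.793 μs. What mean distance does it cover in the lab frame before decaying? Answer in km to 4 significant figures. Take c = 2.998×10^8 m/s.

γ = 1/√(1 − 0.8974²) = 2.26645
Dilated lifetime: Δt = γτ₀ = 2.26645 × 8.793 μs = 19.9289 μs
d = vΔt = 0.8974c × 19.9289 μs = 2.69041×10^8 m/s × 1.99289×10^-5 s = 5.362 km

d ≈ 5.362 km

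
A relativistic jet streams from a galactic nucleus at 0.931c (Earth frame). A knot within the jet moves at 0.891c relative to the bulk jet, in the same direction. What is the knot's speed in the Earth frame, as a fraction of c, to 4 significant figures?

u ≈ 0.9959c

Relativistic velocity addition: u = (u' + v)/(1 + u'v/c²)
= (0.891 + 0.931)/(1 + 0.891×0.931) = 1.822/1.82952 = 0.9959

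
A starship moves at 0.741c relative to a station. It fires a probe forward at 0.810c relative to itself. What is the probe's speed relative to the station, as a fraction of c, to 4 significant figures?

Relativistic velocity addition: u = (u' + v)/(1 + u'v/c²)
= (0.810 + 0.741)/(1 + 0.810×0.741) = 1.551/1.60021 = 0.9692

u ≈ 0.9692c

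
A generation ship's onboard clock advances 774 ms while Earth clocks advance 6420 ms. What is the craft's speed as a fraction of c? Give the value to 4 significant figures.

γ = Δt/τ₀ = 6420/774 = 8.29457
β = √(1 − 1/γ²) = √(1 − 1/8.29457²) = 0.9927

β ≈ 0.9927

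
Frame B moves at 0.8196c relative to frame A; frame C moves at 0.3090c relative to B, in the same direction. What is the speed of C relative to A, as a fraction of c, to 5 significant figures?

u ≈ 0.90053c

Compose boost 2: (0.3090 + 0.8196)/(1 + 0.3090×0.8196) = 1.1286/1.253256 = 0.90053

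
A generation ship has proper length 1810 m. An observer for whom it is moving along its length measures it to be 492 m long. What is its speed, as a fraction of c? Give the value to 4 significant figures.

β ≈ 0.9623

γ = L₀/L = 1810/492 = 3.67886
β = √(1 − 1/γ²) = 0.9623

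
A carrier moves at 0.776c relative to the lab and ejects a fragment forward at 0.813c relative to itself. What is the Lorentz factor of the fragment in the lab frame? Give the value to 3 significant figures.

γ ≈ 4.44

u_lab = (0.813 + 0.776)/(1 + 0.813×0.776) = 1.589/1.63089 = 0.974316
γ = 1/√(1 − 0.974316²) = 4.44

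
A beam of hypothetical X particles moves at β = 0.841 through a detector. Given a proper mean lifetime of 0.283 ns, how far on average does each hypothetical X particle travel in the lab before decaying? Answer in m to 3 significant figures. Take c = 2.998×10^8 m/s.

d ≈ 0.132 m

γ = 1/√(1 − 0.841²) = 1.8483
Dilated lifetime: Δt = γτ₀ = 1.8483 × 0.283 ns = 0.52307 ns
d = vΔt = 0.841c × 0.52307 ns = 2.5213×10^8 m/s × 5.2307×10^-10 s = 0.132 m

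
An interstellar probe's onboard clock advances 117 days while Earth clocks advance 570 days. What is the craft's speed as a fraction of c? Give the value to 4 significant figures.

β ≈ 0.9787

γ = Δt/τ₀ = 570/117 = 4.87179
β = √(1 − 1/γ²) = √(1 − 1/4.87179²) = 0.9787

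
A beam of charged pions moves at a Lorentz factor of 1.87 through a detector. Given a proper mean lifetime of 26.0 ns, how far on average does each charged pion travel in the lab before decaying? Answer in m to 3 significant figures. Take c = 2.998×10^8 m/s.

β = √(1 − 1/γ²) = √(1 − 1/1.87²) = 0.84500
Dilated lifetime: Δt = γτ₀ = 1.87 × 26.0 ns = 48.620 ns
d = vΔt = 0.84500c × 48.620 ns = 2.5333×10^8 m/s × 4.8620×10^-8 s = 12.3 m

d ≈ 12.3 m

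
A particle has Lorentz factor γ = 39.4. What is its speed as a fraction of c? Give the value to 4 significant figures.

β ≈ 0.9997

β = √(1 − 1/γ²) = √(1 − 1/39.4²) = √(0.999356) = 0.9997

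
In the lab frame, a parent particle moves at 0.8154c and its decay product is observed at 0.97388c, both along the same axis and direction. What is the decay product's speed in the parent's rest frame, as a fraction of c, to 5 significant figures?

Inverse velocity addition: u' = (u − v)/(1 − uv/c²)
= (0.97388 − 0.8154)/(1 − 0.97388×0.8154) = 0.15848/0.2058982 = 0.76970

u' ≈ 0.76970c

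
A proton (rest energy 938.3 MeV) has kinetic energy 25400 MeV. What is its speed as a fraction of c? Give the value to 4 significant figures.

γ = 1 + K/(m₀c²) = 1 + 25400/938.3 = 28.0702
β = √(1 − 1/γ²) = 0.9994

β ≈ 0.9994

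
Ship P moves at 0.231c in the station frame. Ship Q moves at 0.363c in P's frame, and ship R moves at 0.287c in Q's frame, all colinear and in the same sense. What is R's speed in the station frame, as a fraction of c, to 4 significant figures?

Compose boost 2: (0.363 + 0.231)/(1 + 0.363×0.231) = 0.5940/1.08385 = 0.548045
Compose boost 3: (0.287 + 0.548045)/(1 + 0.287×0.548045) = 0.835045/1.15729 = 0.7216

u ≈ 0.7216c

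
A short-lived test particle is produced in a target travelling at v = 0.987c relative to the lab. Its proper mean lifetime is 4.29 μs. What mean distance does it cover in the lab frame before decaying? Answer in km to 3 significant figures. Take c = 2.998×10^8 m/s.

d ≈ 7.90 km

γ = 1/√(1 − 0.987²) = 6.2220
Dilated lifetime: Δt = γτ₀ = 6.2220 × 4.29 μs = 26.692 μs
d = vΔt = 0.987c × 26.692 μs = 2.9590×10^8 m/s × 2.6692×10^-5 s = 7.90 km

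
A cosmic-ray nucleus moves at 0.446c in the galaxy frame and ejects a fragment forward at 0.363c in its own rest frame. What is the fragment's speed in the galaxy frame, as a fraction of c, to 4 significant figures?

u ≈ 0.6963c

Compose boost 2: (0.363 + 0.446)/(1 + 0.363×0.446) = 0.8090/1.16190 = 0.6963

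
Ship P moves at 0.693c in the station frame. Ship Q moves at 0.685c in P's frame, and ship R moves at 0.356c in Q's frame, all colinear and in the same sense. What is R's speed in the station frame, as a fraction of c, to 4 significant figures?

u ≈ 0.9683c

Compose boost 2: (0.685 + 0.693)/(1 + 0.685×0.693) = 1.378/1.47470 = 0.934424
Compose boost 3: (0.356 + 0.934424)/(1 + 0.356×0.934424) = 1.29042/1.33266 = 0.9683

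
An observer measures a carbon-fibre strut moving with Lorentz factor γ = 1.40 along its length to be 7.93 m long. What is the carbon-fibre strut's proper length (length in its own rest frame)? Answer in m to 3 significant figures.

γ = 1.40 (given)
L₀ = γL = 1.40 × 7.93 = 11.1 m

L₀ ≈ 11.1 m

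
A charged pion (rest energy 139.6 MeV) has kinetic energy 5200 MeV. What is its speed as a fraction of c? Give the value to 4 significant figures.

γ = 1 + K/(m₀c²) = 1 + 5200/139.6 = 38.2493
β = √(1 − 1/γ²) = 0.9997

β ≈ 0.9997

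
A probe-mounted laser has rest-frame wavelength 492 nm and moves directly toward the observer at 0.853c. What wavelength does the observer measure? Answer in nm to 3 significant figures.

λ_obs ≈ 139 nm

Relativistic Doppler: λ_obs = λ_src √((1−β)/(1+β))
= 492 × √(0.14700/1.8530) = 492 × 0.28166 = 139 nm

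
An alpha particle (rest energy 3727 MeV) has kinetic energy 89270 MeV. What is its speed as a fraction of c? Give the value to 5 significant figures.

γ = 1 + K/(m₀c²) = 1 + 89270/3727 = 24.95224
β = √(1 − 1/γ²) = 0.99920

β ≈ 0.99920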